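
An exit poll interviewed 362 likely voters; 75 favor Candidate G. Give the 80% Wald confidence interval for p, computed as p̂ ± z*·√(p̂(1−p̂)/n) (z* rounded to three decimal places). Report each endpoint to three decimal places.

(0.180, 0.234)

The sample proportion is 75/362 = 0.20718.
SE = √(p̂(1−p̂)/n) = √(0.164258/362) = 0.021301.
For 80% confidence, z* = 1.282.
Margin of error: 1.282 × 0.021301 = 0.02731.
So the interval runs from 0.180 to 0.234.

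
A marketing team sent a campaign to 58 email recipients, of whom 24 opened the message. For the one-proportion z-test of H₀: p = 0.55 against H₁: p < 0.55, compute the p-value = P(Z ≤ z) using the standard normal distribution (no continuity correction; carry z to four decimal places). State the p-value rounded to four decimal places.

The sample proportion is 24/58 = 0.41379.
Under H₀, SE = √(p₀(1−p₀)/n) = √(0.55·0.45/58) = √0.004267241 = 0.065324.
z = (p̂ − p₀)/SE = (24/58 − 0.55)/0.065324 ≈ -2.0851.
From the standard normal, P(Z ≤ z) = 0.0185.

p-value = 0.0185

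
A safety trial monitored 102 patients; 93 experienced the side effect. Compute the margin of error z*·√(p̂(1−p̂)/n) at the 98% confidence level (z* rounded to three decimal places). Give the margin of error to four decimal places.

The sample proportion is 93/102 = 0.91176.
SE(p̂) = √(0.91176·0.08824/102) = 0.028084.
The 98% critical value is z* = 2.326.
ME = 2.326·0.028084 = 0.0653.

ME = 0.0653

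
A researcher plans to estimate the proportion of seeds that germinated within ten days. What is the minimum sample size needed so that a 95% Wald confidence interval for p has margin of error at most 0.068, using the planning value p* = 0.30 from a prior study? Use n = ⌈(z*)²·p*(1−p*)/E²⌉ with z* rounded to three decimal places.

For 95% confidence, z* = 1.960.
p*(1−p*) = 0.2100.
Required n before rounding: 3.841600 × 0.2100 / 0.068² = 174.467.
⌈174.467⌉ = 175.

n = 175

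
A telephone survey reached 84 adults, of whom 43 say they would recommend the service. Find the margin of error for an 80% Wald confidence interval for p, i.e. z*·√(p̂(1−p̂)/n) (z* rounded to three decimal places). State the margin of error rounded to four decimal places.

ME = 0.0699

p̂ = 43/84 = 0.51190.
SE(p̂) = √(0.51190·0.48810/84) = 0.054539.
z* = 1.282 at the 80% level.
ME = 1.282·0.054539 = 0.0699.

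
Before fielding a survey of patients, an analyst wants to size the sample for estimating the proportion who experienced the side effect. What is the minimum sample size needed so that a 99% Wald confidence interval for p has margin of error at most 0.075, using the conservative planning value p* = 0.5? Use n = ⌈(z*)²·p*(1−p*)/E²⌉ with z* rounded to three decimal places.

The 99% critical value is z* = 2.576.
p*(1−p*) = 0.2500.
Required n before rounding: 6.635776 × 0.2500 / 0.075² = 294.923.
⌈294.923⌉ = 295.

n = 295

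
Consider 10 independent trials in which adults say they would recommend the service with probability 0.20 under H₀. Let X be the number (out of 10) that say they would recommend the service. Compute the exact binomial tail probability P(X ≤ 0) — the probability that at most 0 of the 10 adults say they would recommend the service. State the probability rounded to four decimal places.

X is binomial with n = 10 and p = 0.20.
P(X ≤ 0) = C(10,0)·0.20^0·0.80^10.
= 0.107374 = 0.1074.

P = 0.1074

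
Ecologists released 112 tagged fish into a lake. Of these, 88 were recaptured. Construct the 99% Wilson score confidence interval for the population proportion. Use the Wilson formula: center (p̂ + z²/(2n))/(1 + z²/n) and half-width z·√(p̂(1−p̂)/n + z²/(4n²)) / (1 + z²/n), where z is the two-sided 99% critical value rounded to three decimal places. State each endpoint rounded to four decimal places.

Here p̂ = 88/112 = 0.78571 and z = 2.576 (z² = 6.635776).
Denominator 1 + z²/n = 1 + 6.635776/112 = 1.059248.
Adjusted center: (0.78571 + z²/(2n))/1.059248 = 0.76973.
Radicand: p̂(1−p̂)/n + z²/(4n²) = 0.001503280 + 0.000132250 = 0.001635530.
Half-width = z·√(radicand)/denom = 2.576·0.040442/1.059248 = 0.09835.
CI: 0.76973 ± 0.09835 = (0.6714, 0.8681).

(0.6714, 0.8681)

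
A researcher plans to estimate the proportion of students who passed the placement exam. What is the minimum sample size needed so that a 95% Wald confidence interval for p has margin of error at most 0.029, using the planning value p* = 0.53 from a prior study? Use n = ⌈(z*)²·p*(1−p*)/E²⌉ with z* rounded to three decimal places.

For 95% confidence, z* = 1.960.
p*(1−p*) = 0.2491.
Required n before rounding: 3.841600 × 0.2491 / 0.029² = 1137.863.
⌈1137.863⌉ = 1138.

n = 1138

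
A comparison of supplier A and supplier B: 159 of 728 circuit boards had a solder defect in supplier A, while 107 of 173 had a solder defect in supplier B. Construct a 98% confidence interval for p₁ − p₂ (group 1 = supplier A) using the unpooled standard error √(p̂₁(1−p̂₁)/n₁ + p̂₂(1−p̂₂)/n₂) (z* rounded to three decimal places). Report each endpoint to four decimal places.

p̂₁ = 159/728 = 0.21841, p̂₂ = 107/173 = 0.61850; p̂₁ − p̂₂ = -0.40009.
SE = √(0.000234485 + 0.001363922) = √0.001598407 = 0.039980.
z* = 2.326 at the 98% level. Margin = 2.326·0.039980 = 0.09299.
CI: -0.40009 ± 0.09299 = (-0.4931, -0.3071).

(-0.4931, -0.3071)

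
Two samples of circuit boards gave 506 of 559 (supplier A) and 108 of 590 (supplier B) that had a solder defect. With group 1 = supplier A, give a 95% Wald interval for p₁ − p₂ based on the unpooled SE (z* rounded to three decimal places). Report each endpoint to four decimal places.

(0.6826, 0.7617)

p̂₁ = 0.90519, p̂₂ = 0.18305, so the observed difference is 0.72214.
Unpooled SE = √(p̂₁(1−p̂₁)/n₁ + p̂₂(1−p̂₂)/n₂) = √(0.000153529 + 0.000253463) = 0.020174.
For 95% confidence, z* = 1.960. Margin of error = 0.03954.
Interval: 0.72214 ± 0.03954 → (0.6826, 0.7617).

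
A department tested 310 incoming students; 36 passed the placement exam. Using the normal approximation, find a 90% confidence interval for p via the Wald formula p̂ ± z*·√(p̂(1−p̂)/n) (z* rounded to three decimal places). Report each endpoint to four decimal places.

(0.0862, 0.1461)

p̂ = 36/310 = 0.11613.
Standard error of p̂: √(0.102643/310) = √0.000331107 = 0.018196.
For 90% confidence, z* = 1.645.
Margin of error: 1.645 × 0.018196 = 0.02993.
So the interval runs from 0.0862 to 0.1461.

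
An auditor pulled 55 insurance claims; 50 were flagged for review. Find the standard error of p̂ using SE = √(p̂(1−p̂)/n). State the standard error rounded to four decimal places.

SE = 0.0388

Sample proportion p̂ = 50/55 = 0.90909.
p̂(1−p̂) = 0.082645.
Dividing by n and taking the root: √0.001502636 = 0.0388.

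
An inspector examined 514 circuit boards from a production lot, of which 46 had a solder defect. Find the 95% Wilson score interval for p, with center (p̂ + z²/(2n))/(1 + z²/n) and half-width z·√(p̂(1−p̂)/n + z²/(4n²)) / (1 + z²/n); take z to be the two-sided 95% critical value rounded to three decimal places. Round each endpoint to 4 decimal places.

p̂ = 46/514 = 0.08949; z = 1.960, so z² = 3.841600.
Denominator 1 + z²/n = 1 + 3.841600/514 = 1.007474.
Adjusted center: (0.08949 + z²/(2n))/1.007474 = 0.09254.
Radicand: p̂(1−p̂)/n + z²/(4n²) = 0.000158531 + 0.000003635 = 0.000162166.
Half-width = z·√(radicand)/denom = 1.960·0.012734/1.007474 = 0.02477.
Interval: 0.09254 ± 0.02477 → (0.0678, 0.1173).

(0.0678, 0.1173)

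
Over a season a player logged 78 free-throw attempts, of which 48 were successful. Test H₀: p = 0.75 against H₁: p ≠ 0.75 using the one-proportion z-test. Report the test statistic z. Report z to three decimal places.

z = -2.746

p̂ = 48/78 = 0.61538.
Under H₀, SE = √(p₀(1−p₀)/n) = √(0.75·0.25/78) = √0.002403846 = 0.049029.
Test statistic: z = -0.13462/0.049029 = -2.746.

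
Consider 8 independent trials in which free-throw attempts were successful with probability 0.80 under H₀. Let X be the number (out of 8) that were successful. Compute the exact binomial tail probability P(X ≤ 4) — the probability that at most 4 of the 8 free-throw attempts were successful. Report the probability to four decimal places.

P = 0.0563

X is binomial with n = 8 and p = 0.80.
P(X ≤ 4) = Σ_{j=0}^{4} C(8,j)·0.80^j·0.20^{8−j}.
= 0.000003 + 0.000082 + 0.001147 + 0.009175 + 0.045875 = 0.0563.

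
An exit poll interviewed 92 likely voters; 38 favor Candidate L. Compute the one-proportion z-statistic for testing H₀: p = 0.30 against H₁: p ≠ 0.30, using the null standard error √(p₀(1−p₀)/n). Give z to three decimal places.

z = 2.366

Sample proportion p̂ = 38/92 = 0.41304.
Under H₀, SE = √(p₀(1−p₀)/n) = √(0.30·0.70/92) = √0.002282609 = 0.047777.
z = (p̂ − p₀)/SE = (0.41304 − 0.30)/0.047777 = 2.366.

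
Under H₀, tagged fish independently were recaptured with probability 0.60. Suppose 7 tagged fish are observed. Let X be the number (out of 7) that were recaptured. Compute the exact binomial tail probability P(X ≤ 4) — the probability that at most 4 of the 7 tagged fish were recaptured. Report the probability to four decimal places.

P = 0.5801

X is binomial with n = 7 and p = 0.60.
P(X ≤ 4) = Σ_{j=0}^{4} C(7,j)·0.60^j·0.40^{7−j}.
= 0.001638 + 0.017203 + 0.077414 + 0.193536 + 0.290304 = 0.5801.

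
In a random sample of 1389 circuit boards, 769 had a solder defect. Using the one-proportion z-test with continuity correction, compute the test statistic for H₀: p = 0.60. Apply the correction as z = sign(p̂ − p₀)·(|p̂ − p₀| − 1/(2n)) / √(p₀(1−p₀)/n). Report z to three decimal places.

The sample proportion is 769/1389 = 0.55364. p̂ − p₀ = -0.046364.
1/(2n) = 0.000360.
Corrected numerator: |-0.046364| − 0.000360 = 0.046004.
Under H₀, SE = √(p₀(1−p₀)/n) = √(0.60·0.40/1389) = √0.000172786 = 0.013145.
z = (−)0.046004/0.013145 = -3.500.

z = -3.500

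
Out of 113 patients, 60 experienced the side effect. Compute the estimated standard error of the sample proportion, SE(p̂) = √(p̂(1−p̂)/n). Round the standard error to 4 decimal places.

SE = 0.0469

p̂ = 60/113 = 0.53097.
p̂(1−p̂) = 0.53097·0.46903 = 0.249041.
SE = √(0.249041/113) = √0.002203903 = 0.0469.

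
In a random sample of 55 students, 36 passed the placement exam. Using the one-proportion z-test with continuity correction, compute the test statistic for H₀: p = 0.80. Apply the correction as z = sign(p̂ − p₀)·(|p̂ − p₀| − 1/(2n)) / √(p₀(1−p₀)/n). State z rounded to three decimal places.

Sample proportion p̂ = 36/55 = 0.65455. p̂ − p₀ = -0.145455.
1/(2n) = 0.009091.
Corrected numerator: |-0.145455| − 0.009091 = 0.136364.
Under H₀, SE = √(p₀(1−p₀)/n) = √(0.80·0.20/55) = √0.002909091 = 0.053936.
z = (−)0.136364/0.053936 = -2.528.

z = -2.528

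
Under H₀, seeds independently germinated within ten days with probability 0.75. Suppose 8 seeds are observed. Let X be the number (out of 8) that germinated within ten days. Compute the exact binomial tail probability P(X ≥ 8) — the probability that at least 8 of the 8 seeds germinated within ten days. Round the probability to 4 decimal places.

X is binomial with n = 8 and p = 0.75.
P(X ≥ 8) = C(8,8)·0.75^8·0.25^0.
= 0.100113 = 0.1001.

P = 0.1001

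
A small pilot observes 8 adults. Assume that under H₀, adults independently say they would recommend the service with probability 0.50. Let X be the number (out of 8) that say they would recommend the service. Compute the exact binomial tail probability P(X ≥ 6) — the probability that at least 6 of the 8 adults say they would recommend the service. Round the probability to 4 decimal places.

P = 0.1445

X ~ Binomial(n=8, p=0.50).
P(X ≥ 6) = C(8,6)·0.50^6·0.50^2 + C(8,7)·0.50^7·0.50^1 + C(8,8)·0.50^8·0.50^0.
= 0.109375 + 0.031250 + 0.003906 = 0.1445.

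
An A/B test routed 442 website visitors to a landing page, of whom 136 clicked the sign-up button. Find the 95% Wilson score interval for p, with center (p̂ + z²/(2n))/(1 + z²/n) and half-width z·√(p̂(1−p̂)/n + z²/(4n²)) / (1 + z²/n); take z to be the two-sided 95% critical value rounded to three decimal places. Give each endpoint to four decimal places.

p̂ = 136/442 = 0.30769; z = 1.960, so z² = 3.841600.
Denominator 1 + z²/n = 1 + 3.841600/442 = 1.008691.
Center = (0.30769 + 0.004346)/1.008691 = 0.30935.
Radicand: p̂(1−p̂)/n + z²/(4n²) = 0.000481941 + 0.000004916 = 0.000486857.
Half-width = 1.960·√0.000486857/1.008691 = 0.04287.
CI: 0.30935 ± 0.04287 = (0.2665, 0.3522).

(0.2665, 0.3522)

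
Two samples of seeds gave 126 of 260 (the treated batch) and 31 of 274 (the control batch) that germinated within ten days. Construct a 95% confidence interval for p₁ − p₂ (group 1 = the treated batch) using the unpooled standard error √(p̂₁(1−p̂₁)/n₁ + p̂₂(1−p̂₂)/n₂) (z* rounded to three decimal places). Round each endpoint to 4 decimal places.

p̂₁ = 126/260 = 0.48462, p̂₂ = 31/274 = 0.11314; p̂₁ − p̂₂ = 0.37148.
Unpooled SE = √(p̂₁(1−p̂₁)/n₁ + p̂₂(1−p̂₂)/n₂) = √(0.000960628 + 0.000366198) = 0.036426.
The 95% critical value is z* = 1.960. Margin = 1.960·0.036426 = 0.07139.
CI: 0.37148 ± 0.07139 = (0.3001, 0.4429).

(0.3001, 0.4429)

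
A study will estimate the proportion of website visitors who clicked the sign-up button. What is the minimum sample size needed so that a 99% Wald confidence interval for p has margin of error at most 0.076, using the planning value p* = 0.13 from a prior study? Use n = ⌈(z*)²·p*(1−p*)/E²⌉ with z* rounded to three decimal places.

z* = 2.576 at the 99% level.
p*(1−p*) = 0.13·0.87 = 0.1131.
(z*)²·p*(1−p*)/E² = 6.635776·0.1131/0.005776 = 129.935.
Rounding up, n = 130.

n = 130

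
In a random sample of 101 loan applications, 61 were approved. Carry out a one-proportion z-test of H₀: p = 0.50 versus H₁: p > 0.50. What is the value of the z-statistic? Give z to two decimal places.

The sample proportion is 61/101 = 0.60396.
Null standard error: √(0.50·0.50/101) = √0.002475248 = 0.049752.
z = (0.60396 − 0.50)/0.049752 = 0.10396/0.049752 = 2.09.

z = 2.09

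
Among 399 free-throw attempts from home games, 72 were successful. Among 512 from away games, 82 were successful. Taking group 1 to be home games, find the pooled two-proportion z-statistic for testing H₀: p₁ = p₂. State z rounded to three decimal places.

z = 0.811

p̂₁ = 72/399 = 0.18045, p̂₂ = 82/512 = 0.16016.
Pooling: p̂ = 154/911 = 0.16905.
SE = √[p̂(1−p̂)(1/n₁+1/n₂)] = √[0.16905·0.83095·(1/399+1/512)] ≈ 0.025028.
z = 0.02029/0.025028 = 0.811.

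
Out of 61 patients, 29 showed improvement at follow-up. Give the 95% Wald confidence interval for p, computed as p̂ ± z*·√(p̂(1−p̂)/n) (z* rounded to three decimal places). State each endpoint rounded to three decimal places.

The sample proportion is 29/61 = 0.47541.
SE(p̂) = √(0.47541·0.52459/61) = 0.063941.
The 95% critical value is z* = 1.960.
Margin = 1.960·0.063941 = 0.12532.
So the interval runs from 0.350 to 0.601.

(0.350, 0.601)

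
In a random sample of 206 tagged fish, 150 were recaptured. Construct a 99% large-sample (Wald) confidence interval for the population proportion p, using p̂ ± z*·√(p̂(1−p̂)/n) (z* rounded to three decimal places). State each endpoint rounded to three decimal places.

(0.648, 0.808)

With x = 150 successes in n = 206, p̂ = 0.72816.
SE(p̂) = √(0.72816·0.27184/206) = 0.030998.
For 99% confidence, z* = 2.576.
Margin of error: 2.576 × 0.030998 = 0.07985.
Interval: 0.72816 ± 0.07985 → (0.648, 0.808).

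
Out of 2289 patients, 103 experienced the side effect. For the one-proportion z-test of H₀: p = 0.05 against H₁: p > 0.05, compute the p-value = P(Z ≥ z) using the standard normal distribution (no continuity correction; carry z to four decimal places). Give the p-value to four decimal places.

p-value = 0.8639

Sample proportion p̂ = 103/2289 = 0.04500.
Null standard error: √(0.05·0.95/2289) = √0.000020751 = 0.004555.
Test statistic (full precision, shown to 4 dp): z = (103/2289 − 0.05)/SE₀ ≈ -1.0981.
p-value = P(Z ≥ z) with z = -1.0981 → 0.8639.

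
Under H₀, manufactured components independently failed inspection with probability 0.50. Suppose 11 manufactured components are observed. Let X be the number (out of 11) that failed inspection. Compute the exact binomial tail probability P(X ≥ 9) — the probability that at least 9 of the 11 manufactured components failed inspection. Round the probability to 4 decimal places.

P = 0.0327

X ~ Binomial(n=11, p=0.50).
P(X ≥ 9) = C(11,9)·0.50^9·0.50^2 + C(11,10)·0.50^10·0.50^1 + C(11,11)·0.50^11·0.50^0.
= 0.026855 + 0.005371 + 0.000488 = 0.0327.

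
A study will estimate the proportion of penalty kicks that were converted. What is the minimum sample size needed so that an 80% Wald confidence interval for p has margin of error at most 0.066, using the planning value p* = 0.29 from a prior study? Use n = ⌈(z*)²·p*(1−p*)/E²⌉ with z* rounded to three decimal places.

z* = 1.282 at the 80% level.
p*(1−p*) = 0.29·0.71 = 0.2059.
(z*)²·p*(1−p*)/E² = 1.643524·0.2059/0.004356 = 77.686.
Rounding up, n = 78.

n = 78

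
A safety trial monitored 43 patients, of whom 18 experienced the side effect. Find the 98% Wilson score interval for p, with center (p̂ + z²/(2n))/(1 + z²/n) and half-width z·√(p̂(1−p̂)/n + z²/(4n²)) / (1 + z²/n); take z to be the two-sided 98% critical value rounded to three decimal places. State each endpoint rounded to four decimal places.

(0.2625, 0.5929)

p̂ = 18/43 = 0.41860; z = 2.326, so z² = 5.410276.
1 + z²/n = 1.125820.
Center = (0.41860 + 0.062910)/1.125820 = 0.42770.
Radicand: p̂(1−p̂)/n + z²/(4n²) = 0.005659879 + 0.000731514 = 0.006391393.
Half-width = z·√(radicand)/denom = 2.326·0.079946/1.125820 = 0.16517.
So the interval runs from 0.2625 to 0.5929.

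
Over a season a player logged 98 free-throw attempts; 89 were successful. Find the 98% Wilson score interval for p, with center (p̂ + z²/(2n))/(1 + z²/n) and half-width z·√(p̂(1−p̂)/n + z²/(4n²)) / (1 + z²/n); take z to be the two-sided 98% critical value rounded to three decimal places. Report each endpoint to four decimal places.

Here p̂ = 89/98 = 0.90816 and z = 2.326 (z² = 5.410276).
1 + z²/n = 1.055207.
Center = (0.90816 + 0.027603)/1.055207 = 0.88681.
Radicand: p̂(1−p̂)/n + z²/(4n²) = 0.000851048 + 0.000140834 = 0.000991882.
Half-width = 2.326·√0.000991882/1.055207 = 0.06942.
CI: 0.88681 ± 0.06942 = (0.8174, 0.9562).

(0.8174, 0.9562)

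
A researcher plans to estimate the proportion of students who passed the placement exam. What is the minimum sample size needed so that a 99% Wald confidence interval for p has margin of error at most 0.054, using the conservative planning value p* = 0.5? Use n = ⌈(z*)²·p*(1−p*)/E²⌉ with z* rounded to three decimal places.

n = 569

z* = 2.576 at the 99% level.
p*(1−p*) = 0.50·0.50 = 0.2500.
(z*)²·p*(1−p*)/E² = 6.635776·0.2500/0.002916 = 568.911.
Rounding up, n = 569.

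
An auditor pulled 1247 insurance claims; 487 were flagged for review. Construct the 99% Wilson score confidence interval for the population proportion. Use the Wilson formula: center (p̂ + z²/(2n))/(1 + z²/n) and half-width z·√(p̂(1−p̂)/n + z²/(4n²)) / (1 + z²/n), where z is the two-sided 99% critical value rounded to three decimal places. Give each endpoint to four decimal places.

Here p̂ = 487/1247 = 0.39054 and z = 2.576 (z² = 6.635776).
1 + z²/n = 1.005321.
Adjusted center: (0.39054 + z²/(2n))/1.005321 = 0.39112.
Radicand: p̂(1−p̂)/n + z²/(4n²) = 0.000190872 + 0.000001067 = 0.000191939.
Half-width = z·√(radicand)/denom = 2.576·0.013854/1.005321 = 0.03550.
So the interval runs from 0.3556 to 0.4266.

(0.3556, 0.4266)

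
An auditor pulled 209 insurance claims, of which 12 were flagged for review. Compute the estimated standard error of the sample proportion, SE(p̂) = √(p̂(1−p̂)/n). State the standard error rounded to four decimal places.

With x = 12 successes in n = 209, p̂ = 0.05742.
p̂(1−p̂) = 0.05742·0.94258 = 0.054123.
SE = √(0.054123/209) = √0.000258962 = 0.0161.

SE = 0.0161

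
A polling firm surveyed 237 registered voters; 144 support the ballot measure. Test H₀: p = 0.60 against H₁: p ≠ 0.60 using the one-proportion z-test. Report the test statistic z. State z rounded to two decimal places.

p̂ = 144/237 = 0.60759.
Under H₀, SE = √(p₀(1−p₀)/n) = √(0.60·0.40/237) = √0.001012658 = 0.031822.
z = (0.60759 − 0.60)/0.031822 = 0.00759/0.031822 = 0.24.

z = 0.24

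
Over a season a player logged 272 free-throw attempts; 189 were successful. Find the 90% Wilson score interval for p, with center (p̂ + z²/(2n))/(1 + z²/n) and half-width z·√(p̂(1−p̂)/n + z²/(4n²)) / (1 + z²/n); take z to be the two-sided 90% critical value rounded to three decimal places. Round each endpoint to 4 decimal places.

p̂ = 189/272 = 0.69485; z = 1.645, so z² = 2.706025.
1 + z²/n = 1.009949.
Adjusted center: (0.69485 + z²/(2n))/1.009949 = 0.69293.
Radicand: p̂(1−p̂)/n + z²/(4n²) = 0.000779531 + 0.000009144 = 0.000788675.
Half-width = z·√(radicand)/denom = 1.645·0.028083/1.009949 = 0.04574.
So the interval runs from 0.6472 to 0.7387.

(0.6472, 0.7387)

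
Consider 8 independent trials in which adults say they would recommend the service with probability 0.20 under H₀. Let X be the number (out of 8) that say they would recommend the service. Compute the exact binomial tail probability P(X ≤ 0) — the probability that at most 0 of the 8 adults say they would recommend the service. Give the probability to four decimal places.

P = 0.1678

X ~ Binomial(n=8, p=0.20).
P(X ≤ 0) = C(8,0)·0.20^0·0.80^8.
= 0.167772 = 0.1678.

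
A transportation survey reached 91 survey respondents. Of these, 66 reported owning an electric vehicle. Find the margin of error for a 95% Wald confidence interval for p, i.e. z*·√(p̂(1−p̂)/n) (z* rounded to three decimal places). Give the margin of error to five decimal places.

ME = 0.09171

p̂ = 66/91 = 0.72527.
SE(p̂) = √(0.72527·0.27473/91) = 0.046793.
z* = 1.960 at the 95% level.
ME = 1.960·0.046793 = 0.09171.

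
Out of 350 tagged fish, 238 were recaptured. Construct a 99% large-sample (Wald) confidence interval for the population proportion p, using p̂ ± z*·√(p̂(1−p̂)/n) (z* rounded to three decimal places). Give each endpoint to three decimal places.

p̂ = 238/350 = 0.68000.
Standard error of p̂: √(0.217600/350) = √0.000621714 = 0.024934.
z* = 2.576 at the 99% level.
Margin of error: 2.576 × 0.024934 = 0.06423.
Interval: 0.68000 ± 0.06423 → (0.616, 0.744).

(0.616, 0.744)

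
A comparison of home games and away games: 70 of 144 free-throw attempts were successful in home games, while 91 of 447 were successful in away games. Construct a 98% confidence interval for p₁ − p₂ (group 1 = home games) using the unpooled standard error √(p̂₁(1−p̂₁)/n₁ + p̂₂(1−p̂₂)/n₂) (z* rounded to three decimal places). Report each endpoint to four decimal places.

(0.1760, 0.3891)

p̂₁ = 0.48611, p̂₂ = 0.20358, so the observed difference is 0.28253.
SE = √(0.001734772 + 0.000362718) = √0.002097490 = 0.045798.
z* = 2.326 at the 98% level. Margin of error = 0.10653.
So the interval runs from 0.1760 to 0.3891.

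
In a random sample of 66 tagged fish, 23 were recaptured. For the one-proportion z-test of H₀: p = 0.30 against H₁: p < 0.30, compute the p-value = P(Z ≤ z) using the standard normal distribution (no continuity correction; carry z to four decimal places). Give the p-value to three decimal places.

p-value = 0.805

With x = 23 successes in n = 66, p̂ = 0.34848.
SE₀ = √(0.30·0.70/66) = 0.056408.
z = (p̂ − p₀)/SE = (23/66 − 0.30)/0.056408 ≈ 0.8595.
p-value = P(Z ≤ z) with z = 0.8595 → 0.805.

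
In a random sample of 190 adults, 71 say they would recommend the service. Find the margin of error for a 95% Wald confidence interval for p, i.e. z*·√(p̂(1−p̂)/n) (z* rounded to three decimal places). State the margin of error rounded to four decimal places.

ME = 0.0688

The sample proportion is 71/190 = 0.37368.
SE(p̂) = √(0.37368·0.62632/190) = 0.035097.
For 95% confidence, z* = 1.960.
ME = 1.960·0.035097 = 0.0688.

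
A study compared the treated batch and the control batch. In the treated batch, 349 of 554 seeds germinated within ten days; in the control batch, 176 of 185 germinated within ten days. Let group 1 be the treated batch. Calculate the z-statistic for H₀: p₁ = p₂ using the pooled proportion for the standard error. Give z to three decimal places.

z = -8.345

p̂₁ = 349/554 = 0.62996, p̂₂ = 176/185 = 0.95135.
Pooling: p̂ = 525/739 = 0.71042.
SE = √[p̂(1−p̂)(1/n₁+1/n₂)] = √[0.71042·0.28958·(1/554+1/185)] ≈ 0.038514.
z = (p̂₁ − p̂₂)/SE = (0.62996 − 0.95135)/0.038514 = -0.32139/0.038514 = -8.345.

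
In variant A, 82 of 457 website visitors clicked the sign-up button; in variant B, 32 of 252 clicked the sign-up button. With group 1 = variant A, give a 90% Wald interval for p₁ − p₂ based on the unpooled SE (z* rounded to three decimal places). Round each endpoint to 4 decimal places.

p̂₁ = 0.17943, p̂₂ = 0.12698, so the observed difference is 0.05245.
Unpooled SE = √(p̂₁(1−p̂₁)/n₁ + p̂₂(1−p̂₂)/n₂) = √(0.000322178 + 0.000439917) = 0.027606.
The 90% critical value is z* = 1.645. Margin = 1.645·0.027606 = 0.04541.
Interval: 0.05245 ± 0.04541 → (0.0070, 0.0979).

(0.0070, 0.0979)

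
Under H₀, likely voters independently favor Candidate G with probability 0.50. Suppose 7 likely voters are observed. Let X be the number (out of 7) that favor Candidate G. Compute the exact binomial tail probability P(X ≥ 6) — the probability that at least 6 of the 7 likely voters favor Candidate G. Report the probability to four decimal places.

X is binomial with n = 7 and p = 0.50.
P(X ≥ 6) = C(7,6)·0.50^6·0.50^1 + C(7,7)·0.50^7·0.50^0.
= 0.054688 + 0.007812 = 0.0625.

P = 0.0625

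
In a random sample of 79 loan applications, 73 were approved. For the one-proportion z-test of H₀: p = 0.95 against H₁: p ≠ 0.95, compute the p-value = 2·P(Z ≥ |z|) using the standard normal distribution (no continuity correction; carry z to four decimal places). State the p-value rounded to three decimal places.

p-value = 0.290

Sample proportion p̂ = 73/79 = 0.92405.
SE₀ = √(0.95·0.05/79) = 0.024521.
z = (p̂ − p₀)/SE = (73/79 − 0.95)/0.024521 ≈ -1.0583.
p-value = 2·P(Z ≥ |z|) with z = -1.0583 → 0.290.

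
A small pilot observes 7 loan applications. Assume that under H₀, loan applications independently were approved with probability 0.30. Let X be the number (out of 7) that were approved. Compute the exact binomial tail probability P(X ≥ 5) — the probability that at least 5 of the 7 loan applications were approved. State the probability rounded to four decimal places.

P = 0.0288

X is binomial with n = 7 and p = 0.30.
P(X ≥ 5) = C(7,5)·0.30^5·0.70^2 + C(7,6)·0.30^6·0.70^1 + C(7,7)·0.30^7·0.70^0.
= 0.025005 + 0.003572 + 0.000219 = 0.0288.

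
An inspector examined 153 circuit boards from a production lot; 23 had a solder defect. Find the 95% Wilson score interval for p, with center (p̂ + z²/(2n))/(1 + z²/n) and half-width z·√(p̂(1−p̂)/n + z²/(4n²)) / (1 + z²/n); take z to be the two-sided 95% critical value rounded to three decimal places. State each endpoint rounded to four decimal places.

p̂ = 23/153 = 0.15033; z = 1.960, so z² = 3.841600.
1 + z²/n = 1.025108.
Center = (0.15033 + 0.012554)/1.025108 = 0.15889.
Radicand: p̂(1−p̂)/n + z²/(4n²) = 0.000834828 + 0.000041027 = 0.000875855.
Half-width = z·√(radicand)/denom = 1.960·0.029595/1.025108 = 0.05659.
So the interval runs from 0.1023 to 0.2155.

(0.1023, 0.2155)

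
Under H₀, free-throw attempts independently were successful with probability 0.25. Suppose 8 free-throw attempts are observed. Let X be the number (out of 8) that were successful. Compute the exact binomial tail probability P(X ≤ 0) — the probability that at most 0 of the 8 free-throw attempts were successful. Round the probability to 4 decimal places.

X is binomial with n = 8 and p = 0.25.
P(X ≤ 0) = C(8,0)·0.25^0·0.75^8.
= 0.100113 = 0.1001.

P = 0.1001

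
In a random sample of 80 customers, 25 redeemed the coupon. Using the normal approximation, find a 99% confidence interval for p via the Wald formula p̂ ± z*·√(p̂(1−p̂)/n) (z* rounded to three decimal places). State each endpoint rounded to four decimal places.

(0.1790, 0.4460)

p̂ = 25/80 = 0.31250.
Standard error of p̂: √(0.214844/80) = √0.002685547 = 0.051822.
For 99% confidence, z* = 2.576.
Margin of error: 2.576 × 0.051822 = 0.13349.
Interval: 0.31250 ± 0.13349 → (0.1790, 0.4460).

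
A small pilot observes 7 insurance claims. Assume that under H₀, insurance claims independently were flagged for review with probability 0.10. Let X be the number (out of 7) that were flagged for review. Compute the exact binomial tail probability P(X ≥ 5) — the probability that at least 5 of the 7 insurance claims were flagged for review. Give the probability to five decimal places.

X ~ Binomial(n=7, p=0.10).
P(X ≥ 5) = C(7,5)·0.10^5·0.90^2 + C(7,6)·0.10^6·0.90^1 + C(7,7)·0.10^7·0.90^0.
= 0.000170 + 0.000006 + 0.000000 = 0.00018.

P = 0.00018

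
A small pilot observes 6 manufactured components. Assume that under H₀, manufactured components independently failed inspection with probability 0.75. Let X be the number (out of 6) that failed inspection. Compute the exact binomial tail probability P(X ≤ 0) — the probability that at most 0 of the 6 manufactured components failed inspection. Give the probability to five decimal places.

X ~ Binomial(n=6, p=0.75).
P(X ≤ 0) = C(6,0)·0.75^0·0.25^6.
= 0.000244 = 0.00024.

P = 0.00024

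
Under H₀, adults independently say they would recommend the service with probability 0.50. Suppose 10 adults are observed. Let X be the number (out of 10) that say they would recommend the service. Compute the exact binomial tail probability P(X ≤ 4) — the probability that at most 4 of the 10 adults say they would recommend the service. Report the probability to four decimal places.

X ~ Binomial(n=10, p=0.50).
P(X ≤ 4) = Σ_{j=0}^{4} C(10,j)·0.50^j·0.50^{10−j}.
= 0.000977 + 0.009766 + 0.043945 + 0.117188 + 0.205078 = 0.3770.

P = 0.3770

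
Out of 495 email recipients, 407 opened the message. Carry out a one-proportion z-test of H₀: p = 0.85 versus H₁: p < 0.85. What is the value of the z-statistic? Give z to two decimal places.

Sample proportion p̂ = 407/495 = 0.82222.
Under H₀, SE = √(p₀(1−p₀)/n) = √(0.85·0.15/495) = √0.000257576 = 0.016049.
z = (0.82222 − 0.85)/0.016049 = -0.02778/0.016049 = -1.73.

z = -1.73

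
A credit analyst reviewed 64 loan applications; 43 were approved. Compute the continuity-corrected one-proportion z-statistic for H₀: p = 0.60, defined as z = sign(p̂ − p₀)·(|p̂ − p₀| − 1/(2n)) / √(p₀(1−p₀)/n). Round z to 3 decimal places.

z = 1.046

With x = 43 successes in n = 64, p̂ = 0.67188. p̂ − p₀ = 0.071875.
Continuity correction 1/(2n) = 1/128 = 0.007812.
Corrected numerator: |0.071875| − 0.007812 = 0.064063.
Under H₀, SE = √(p₀(1−p₀)/n) = √(0.60·0.40/64) = √0.003750000 = 0.061237.
z = +0.064063/0.061237 = 1.046.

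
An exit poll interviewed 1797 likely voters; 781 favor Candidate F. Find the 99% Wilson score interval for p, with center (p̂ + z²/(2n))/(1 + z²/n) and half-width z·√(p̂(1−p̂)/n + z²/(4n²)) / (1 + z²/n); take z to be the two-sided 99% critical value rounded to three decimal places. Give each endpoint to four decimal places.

Here p̂ = 781/1797 = 0.43461 and z = 2.576 (z² = 6.635776).
Denominator 1 + z²/n = 1 + 6.635776/1797 = 1.003693.
Center = (0.43461 + 0.001846)/1.003693 = 0.43485.
Radicand: p̂(1−p̂)/n + z²/(4n²) = 0.000136742 + 0.000000514 = 0.000137256.
Half-width = 2.576·√0.000137256/1.003693 = 0.03007.
So the interval runs from 0.4048 to 0.4649.

(0.4048, 0.4649)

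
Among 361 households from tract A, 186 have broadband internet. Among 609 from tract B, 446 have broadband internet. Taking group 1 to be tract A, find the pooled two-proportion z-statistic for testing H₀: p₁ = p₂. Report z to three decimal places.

Sample proportions: p̂₁ = 186/361 = 0.51524 and p̂₂ = 446/609 = 0.73235.
Pooled p̂ = (186+446)/(361+609) = 632/970 = 0.65155.
Pooled SE = √[0.2270337·0.00441212] ≈ 0.031650.
z = -0.21711/0.031650 = -6.860.

z = -6.860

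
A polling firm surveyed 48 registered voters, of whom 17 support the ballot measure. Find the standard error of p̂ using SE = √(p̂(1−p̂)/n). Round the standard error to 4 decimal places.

SE = 0.0690

With x = 17 successes in n = 48, p̂ = 0.35417.
p̂(1−p̂) = 0.35417·0.64583 = 0.228734.
SE = √(0.228734/48) = 0.0690.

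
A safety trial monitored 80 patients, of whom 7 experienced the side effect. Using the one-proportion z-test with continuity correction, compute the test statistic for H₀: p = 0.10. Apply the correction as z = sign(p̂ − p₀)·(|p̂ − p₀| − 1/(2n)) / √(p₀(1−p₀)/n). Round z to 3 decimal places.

The sample proportion is 7/80 = 0.08750. p̂ − p₀ = -0.012500.
Continuity correction 1/(2n) = 1/160 = 0.006250.
Corrected numerator: |-0.012500| − 0.006250 = 0.006250.
SE₀ = √(0.10·0.90/80) = 0.033541.
z = −0.006250/0.033541 = -0.186.

z = -0.186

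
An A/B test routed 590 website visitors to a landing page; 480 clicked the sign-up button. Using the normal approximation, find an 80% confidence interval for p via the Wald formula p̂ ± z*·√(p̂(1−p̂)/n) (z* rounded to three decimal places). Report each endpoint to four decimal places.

(0.7930, 0.8341)

p̂ = 480/590 = 0.81356.
SE(p̂) = √(0.81356·0.18644/590) = 0.016034.
z* = 1.282 at the 80% level.
Margin of error: 1.282 × 0.016034 = 0.02056.
Interval: 0.81356 ± 0.02056 → (0.7930, 0.8341).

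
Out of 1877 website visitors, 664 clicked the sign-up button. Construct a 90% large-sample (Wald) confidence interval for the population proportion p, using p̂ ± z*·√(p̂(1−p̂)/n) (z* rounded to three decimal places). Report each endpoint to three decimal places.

(0.336, 0.372)

Sample proportion p̂ = 664/1877 = 0.35376.
SE(p̂) = √(0.35376·0.64624/1877) = 0.011036.
z* = 1.645 at the 90% level.
Margin of error: 1.645 × 0.011036 = 0.01815.
Interval: 0.35376 ± 0.01815 → (0.336, 0.372).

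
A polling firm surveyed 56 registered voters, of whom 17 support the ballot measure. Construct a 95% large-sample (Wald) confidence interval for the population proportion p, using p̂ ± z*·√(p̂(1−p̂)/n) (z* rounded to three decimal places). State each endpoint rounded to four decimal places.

Sample proportion p̂ = 17/56 = 0.30357.
SE(p̂) = √(0.30357·0.69643/56) = 0.061443.
z* = 1.960 at the 95% level.
Margin = 1.960·0.061443 = 0.12043.
CI: 0.30357 ± 0.12043 = (0.1831, 0.4240).

(0.1831, 0.4240)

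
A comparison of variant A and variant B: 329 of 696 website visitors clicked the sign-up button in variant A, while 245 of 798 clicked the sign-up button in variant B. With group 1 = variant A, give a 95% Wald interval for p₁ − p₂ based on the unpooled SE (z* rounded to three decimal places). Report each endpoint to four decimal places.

(0.1167, 0.2147)

p̂₁ = 329/696 = 0.47270, p̂₂ = 245/798 = 0.30702; p̂₁ − p̂₂ = 0.16568.
SE = √(0.000358125 + 0.000266614) = √0.000624739 = 0.024995.
For 95% confidence, z* = 1.960. Margin = 1.960·0.024995 = 0.04899.
CI: 0.16568 ± 0.04899 = (0.1167, 0.2147).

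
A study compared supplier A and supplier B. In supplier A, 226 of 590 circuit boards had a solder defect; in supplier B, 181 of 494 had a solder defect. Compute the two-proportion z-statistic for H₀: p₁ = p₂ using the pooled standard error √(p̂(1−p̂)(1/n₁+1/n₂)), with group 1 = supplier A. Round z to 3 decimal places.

p̂₁ = 226/590 = 0.38305, p̂₂ = 181/494 = 0.36640.
Pooling: p̂ = 407/1084 = 0.37546.
SE = √[p̂(1−p̂)(1/n₁+1/n₂)] = √[0.37546·0.62454·(1/590+1/494)] ≈ 0.029532.
z = 0.01665/0.029532 = 0.564.

z = 0.564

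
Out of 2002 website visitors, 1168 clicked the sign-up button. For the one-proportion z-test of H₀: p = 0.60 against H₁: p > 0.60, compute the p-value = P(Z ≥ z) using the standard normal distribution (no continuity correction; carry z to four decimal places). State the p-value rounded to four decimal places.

p̂ = 1168/2002 = 0.58342.
SE₀ = √(0.60·0.40/2002) = 0.010949.
Test statistic (full precision, shown to 4 dp): z = (1168/2002 − 0.60)/SE₀ ≈ -1.5146.
p-value = P(Z ≥ z) with z = -1.5146 → 0.9351.

p-value = 0.9351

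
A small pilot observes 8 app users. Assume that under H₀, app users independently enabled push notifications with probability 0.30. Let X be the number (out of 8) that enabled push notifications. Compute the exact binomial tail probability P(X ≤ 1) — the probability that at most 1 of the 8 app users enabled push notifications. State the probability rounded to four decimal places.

X is binomial with n = 8 and p = 0.30.
P(X ≤ 1) = C(8,0)·0.30^0·0.70^8 + C(8,1)·0.30^1·0.70^7.
= 0.057648 + 0.197650 = 0.2553.

P = 0.2553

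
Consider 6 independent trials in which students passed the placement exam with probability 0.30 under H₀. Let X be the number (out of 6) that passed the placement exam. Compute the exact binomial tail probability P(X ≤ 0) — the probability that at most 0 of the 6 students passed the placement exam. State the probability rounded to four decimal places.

X is binomial with n = 6 and p = 0.30.
P(X ≤ 0) = C(6,0)·0.30^0·0.70^6.
= 0.117649 = 0.1176.

P = 0.1176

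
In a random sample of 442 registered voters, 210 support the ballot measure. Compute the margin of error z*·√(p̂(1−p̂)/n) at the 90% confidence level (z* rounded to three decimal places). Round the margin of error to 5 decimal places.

With x = 210 successes in n = 442, p̂ = 0.47511.
SE(p̂) = √(0.47511·0.52489/442) = 0.023753.
The 90% critical value is z* = 1.645.
So ME = 0.03907.

ME = 0.03907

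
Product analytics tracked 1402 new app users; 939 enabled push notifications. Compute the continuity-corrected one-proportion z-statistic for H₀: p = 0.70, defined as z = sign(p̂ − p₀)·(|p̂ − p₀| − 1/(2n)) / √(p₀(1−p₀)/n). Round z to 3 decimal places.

Sample proportion p̂ = 939/1402 = 0.66976. p̂ − p₀ = -0.030243.
1/(2n) = 0.000357.
Corrected numerator: |-0.030243| − 0.000357 = 0.029886.
SE₀ = √(0.70·0.30/1402) = 0.012239.
z = (−)0.029886/0.012239 = -2.442.

z = -2.442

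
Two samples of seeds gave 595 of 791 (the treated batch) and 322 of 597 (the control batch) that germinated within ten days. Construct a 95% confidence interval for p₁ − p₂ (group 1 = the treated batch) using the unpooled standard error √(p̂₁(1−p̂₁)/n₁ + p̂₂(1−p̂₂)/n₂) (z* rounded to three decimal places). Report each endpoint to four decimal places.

p̂₁ = 0.75221, p̂₂ = 0.53936, so the observed difference is 0.21285.
SE = √(0.000235637 + 0.000416165) = √0.000651802 = 0.025530.
The 95% critical value is z* = 1.960. Margin = 1.960·0.025530 = 0.05004.
Interval: 0.21285 ± 0.05004 → (0.1628, 0.2629).

(0.1628, 0.2629)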